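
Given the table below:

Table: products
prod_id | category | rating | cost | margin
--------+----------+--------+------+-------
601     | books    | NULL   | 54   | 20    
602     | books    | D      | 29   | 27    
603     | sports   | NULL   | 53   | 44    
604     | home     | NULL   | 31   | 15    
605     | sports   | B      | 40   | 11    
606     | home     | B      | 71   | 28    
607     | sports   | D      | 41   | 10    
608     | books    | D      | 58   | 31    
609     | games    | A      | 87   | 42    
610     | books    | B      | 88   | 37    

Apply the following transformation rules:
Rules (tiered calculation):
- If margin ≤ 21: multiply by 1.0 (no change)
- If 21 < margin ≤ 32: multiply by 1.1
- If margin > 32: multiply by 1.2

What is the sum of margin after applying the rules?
298.2

Step 1: Tier 1 (margin ≤ 21): 4 records, sum = 56 × 1.0 = 56.0
Step 2: Tier 2 (21 < margin ≤ 32): 3 records, sum = 86 × 1.1 = 94.6
Step 3: Tier 3 (margin > 32): 3 records, sum = 123 × 1.2 = 147.6
Step 4: Final sum = 56.0 + 94.6 + 147.6 = 298.2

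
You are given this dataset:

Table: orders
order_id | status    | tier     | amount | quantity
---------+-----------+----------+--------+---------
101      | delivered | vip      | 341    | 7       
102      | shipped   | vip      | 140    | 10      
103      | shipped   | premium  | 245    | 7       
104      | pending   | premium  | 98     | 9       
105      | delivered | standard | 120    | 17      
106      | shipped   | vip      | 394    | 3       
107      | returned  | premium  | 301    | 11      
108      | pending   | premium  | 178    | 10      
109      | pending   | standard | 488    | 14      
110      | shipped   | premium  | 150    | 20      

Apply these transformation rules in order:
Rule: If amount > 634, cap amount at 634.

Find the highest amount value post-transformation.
488

Step 1: Original maximum amount = 488
Step 2: Check cap of 634 against maximum
Step 3: No records exceed the cap (max 488 <= cap 634), so no capping applies
Step 4: Maximum after transformation = 488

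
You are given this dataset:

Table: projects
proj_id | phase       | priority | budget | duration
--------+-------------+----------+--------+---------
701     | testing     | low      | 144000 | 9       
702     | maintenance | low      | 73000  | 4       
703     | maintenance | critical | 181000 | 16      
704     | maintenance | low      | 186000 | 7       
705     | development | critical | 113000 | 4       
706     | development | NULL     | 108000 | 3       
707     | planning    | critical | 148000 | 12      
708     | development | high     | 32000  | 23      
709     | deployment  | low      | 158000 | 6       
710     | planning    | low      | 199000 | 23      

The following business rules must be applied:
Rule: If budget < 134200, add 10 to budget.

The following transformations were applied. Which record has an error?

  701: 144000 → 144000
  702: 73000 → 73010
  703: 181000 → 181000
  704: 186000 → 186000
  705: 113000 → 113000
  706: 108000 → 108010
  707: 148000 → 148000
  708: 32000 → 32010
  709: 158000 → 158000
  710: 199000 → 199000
Record 705 has an error. The correct transformed value should be 113010, not 113000.

Step 1: Check each record against the rule
Step 2: Record 705 has budget = 113000
Step 3: Since 113000 < 134200, the bonus should have been applied
Step 4: Correct value = 113010, but claimed value = 113000
Conclusion: Record 705 has the error.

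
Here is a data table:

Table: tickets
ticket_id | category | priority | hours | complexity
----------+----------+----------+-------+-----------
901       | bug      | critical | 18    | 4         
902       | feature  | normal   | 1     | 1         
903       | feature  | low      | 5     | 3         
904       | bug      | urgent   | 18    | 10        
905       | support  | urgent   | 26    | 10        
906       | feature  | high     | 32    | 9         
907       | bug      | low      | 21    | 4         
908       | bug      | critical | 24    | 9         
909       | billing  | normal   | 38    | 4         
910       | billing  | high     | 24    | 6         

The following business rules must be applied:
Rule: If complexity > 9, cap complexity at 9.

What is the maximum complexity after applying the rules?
9

Step 1: Original maximum complexity = 10
Step 2: Apply cap at 9
Step 3: 2 records had complexity > 9 and were capped
Step 4: Maximum after transformation = 9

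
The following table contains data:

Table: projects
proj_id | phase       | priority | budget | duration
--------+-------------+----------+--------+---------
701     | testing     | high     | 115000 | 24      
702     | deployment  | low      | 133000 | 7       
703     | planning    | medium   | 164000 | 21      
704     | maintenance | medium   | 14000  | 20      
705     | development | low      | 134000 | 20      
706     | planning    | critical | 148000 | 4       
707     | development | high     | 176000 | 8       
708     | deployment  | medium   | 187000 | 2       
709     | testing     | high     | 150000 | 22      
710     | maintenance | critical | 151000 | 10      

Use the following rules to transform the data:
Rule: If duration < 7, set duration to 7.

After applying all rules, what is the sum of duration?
146

Step 1: 2 records have duration < 7
Step 2: These records originally summed to 6
Step 3: After setting to minimum: 2 × 7 = 14
Step 4: Unaffected records sum: 132
Step 5: Final sum = 14 + 132 = 146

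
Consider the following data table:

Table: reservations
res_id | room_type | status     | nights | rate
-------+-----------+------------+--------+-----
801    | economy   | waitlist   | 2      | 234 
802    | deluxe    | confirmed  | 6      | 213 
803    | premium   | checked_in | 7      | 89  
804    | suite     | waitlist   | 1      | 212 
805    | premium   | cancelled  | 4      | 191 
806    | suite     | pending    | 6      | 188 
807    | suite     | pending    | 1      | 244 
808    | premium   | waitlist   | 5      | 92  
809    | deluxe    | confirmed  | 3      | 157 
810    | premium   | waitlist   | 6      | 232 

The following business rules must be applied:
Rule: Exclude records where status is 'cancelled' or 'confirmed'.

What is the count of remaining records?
7

Step 1: Count records to exclude
  - 1 (cancelled) + 2 (confirmed) = 3 records
Step 2: Total records: 10
Step 3: Remaining = 10 - 3 = 7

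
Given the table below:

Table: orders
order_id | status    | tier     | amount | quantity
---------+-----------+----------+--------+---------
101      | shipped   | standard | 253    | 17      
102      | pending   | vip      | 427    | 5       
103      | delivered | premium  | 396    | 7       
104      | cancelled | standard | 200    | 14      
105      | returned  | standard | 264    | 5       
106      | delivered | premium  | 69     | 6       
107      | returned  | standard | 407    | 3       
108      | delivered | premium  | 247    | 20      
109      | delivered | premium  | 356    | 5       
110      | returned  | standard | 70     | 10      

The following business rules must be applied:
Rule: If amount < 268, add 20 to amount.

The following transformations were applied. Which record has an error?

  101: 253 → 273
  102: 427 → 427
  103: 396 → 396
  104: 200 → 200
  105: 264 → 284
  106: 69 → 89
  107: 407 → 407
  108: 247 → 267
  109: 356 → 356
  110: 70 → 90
Record 104 has an error. The correct transformed value should be 220, not 200.

Step 1: Check each record against the rule
Step 2: Record 104 has amount = 200
Step 3: Since 200 < 268, the bonus should have been applied
Step 4: Correct value = 220, but claimed value = 200
Conclusion: Record 104 has the error.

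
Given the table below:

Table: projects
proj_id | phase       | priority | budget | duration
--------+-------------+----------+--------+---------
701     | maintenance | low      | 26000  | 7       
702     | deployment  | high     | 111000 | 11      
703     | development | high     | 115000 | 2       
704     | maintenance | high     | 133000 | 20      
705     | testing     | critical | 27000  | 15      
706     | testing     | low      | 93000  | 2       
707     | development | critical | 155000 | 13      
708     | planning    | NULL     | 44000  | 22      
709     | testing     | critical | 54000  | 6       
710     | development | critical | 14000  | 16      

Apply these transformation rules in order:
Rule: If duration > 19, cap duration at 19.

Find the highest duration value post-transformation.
19

Step 1: Original maximum duration = 22
Step 2: Apply cap at 19
Step 3: 2 records had duration > 19 and were capped
Step 4: Maximum after transformation = 19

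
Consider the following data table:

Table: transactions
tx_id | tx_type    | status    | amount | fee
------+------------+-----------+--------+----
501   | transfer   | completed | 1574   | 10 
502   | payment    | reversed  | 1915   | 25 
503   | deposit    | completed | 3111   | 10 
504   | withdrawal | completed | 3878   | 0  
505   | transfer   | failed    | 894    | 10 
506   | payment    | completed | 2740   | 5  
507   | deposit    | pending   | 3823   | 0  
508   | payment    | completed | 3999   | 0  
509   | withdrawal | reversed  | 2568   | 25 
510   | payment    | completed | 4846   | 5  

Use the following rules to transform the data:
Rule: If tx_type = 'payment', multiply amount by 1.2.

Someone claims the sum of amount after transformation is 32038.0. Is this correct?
No, the correct result is 32048.0.

Step 1: Calculate the correct sum after transformation
Step 2: Apply multiplier 1.2 to records where tx_type = 'payment'
Step 3: Correct result = 32048.0
Step 4: Claimed result = 32038.0
Step 5: 32048.0 ≠ 32038.0
Conclusion: The claimed result is incorrect. The correct answer is 32048.0.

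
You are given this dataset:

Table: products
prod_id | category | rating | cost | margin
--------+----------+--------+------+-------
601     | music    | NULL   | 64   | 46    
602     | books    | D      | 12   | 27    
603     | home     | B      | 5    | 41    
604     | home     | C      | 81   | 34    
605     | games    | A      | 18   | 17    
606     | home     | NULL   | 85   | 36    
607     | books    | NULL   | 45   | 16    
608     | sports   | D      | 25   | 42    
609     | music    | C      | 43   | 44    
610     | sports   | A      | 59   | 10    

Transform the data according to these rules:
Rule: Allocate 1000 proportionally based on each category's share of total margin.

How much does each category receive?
books: 137.38, games: 54.31, home: 354.63, music: 287.54, sports: 166.13

Step 1: Calculate total margin = 313
Step 2: Calculate each category's proportion:
  books: 43/313 = 13.74% → 137.38
  games: 17/313 = 5.43% → 54.31
  home: 111/313 = 35.46% → 354.63
  music: 90/313 = 28.75% → 287.54
  sports: 52/313 = 16.61% → 166.13
Step 3: Verify: sum of allocations ≈ 1000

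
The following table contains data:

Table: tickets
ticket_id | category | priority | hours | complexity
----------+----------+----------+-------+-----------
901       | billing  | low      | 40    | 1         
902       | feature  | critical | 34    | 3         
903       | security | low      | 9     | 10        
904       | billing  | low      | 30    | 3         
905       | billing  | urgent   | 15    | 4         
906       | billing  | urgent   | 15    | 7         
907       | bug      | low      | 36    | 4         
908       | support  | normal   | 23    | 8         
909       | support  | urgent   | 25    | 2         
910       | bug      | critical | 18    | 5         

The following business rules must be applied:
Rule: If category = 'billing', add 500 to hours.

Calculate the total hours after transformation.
2245

Step 1: Count records where category = 'billing': 4
Step 2: Total bonus added: 4 × 500 = 2000
Step 3: Original sum of hours: 245
Step 4: Final sum = 245 + 2000 = 2245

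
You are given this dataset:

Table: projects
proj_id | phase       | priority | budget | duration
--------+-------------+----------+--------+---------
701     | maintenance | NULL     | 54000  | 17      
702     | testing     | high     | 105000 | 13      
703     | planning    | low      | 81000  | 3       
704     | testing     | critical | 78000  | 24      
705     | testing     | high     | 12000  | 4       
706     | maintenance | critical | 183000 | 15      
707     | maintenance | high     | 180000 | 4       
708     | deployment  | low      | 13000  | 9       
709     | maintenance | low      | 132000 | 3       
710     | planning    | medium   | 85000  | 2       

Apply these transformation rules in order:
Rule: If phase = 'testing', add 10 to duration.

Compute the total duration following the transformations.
124

Step 1: Count records where phase = 'testing': 3
Step 2: Total bonus added: 3 × 10 = 30
Step 3: Original sum of duration: 94
Step 4: Final sum = 94 + 30 = 124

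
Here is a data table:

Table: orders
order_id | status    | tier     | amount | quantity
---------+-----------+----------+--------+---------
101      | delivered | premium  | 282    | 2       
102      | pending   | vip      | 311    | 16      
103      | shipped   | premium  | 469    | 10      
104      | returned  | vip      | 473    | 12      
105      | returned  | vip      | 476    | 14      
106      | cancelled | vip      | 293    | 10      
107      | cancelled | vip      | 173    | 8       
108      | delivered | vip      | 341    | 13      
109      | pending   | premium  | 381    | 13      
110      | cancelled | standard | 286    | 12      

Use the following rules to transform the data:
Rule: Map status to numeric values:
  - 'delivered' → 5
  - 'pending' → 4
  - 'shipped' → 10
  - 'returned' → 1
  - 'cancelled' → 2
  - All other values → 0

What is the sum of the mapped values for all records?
36

Step 1: Apply mapping to each record
Step 2: Count by status:
  'delivered': 2 records × 5 = 10
  'pending': 2 records × 4 = 8
  'shipped': 1 records × 10 = 10
  'returned': 2 records × 1 = 2
  'cancelled': 3 records × 2 = 6
Step 3: Sum all mapped values = 36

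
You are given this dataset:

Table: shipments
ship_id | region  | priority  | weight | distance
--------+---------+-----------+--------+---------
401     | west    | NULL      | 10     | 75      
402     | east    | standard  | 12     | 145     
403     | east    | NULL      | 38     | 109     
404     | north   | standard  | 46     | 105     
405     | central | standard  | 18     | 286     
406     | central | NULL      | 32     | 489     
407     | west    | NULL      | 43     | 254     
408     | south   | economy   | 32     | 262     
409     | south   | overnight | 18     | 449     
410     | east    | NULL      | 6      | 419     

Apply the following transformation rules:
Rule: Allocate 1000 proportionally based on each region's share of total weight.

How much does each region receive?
central: 196.08, east: 219.61, north: 180.39, south: 196.08, west: 207.84

Step 1: Calculate total weight = 255
Step 2: Calculate each region's proportion:
  central: 50/255 = 19.61% → 196.08
  east: 56/255 = 21.96% → 219.61
  north: 46/255 = 18.04% → 180.39
  south: 50/255 = 19.61% → 196.08
  west: 53/255 = 20.78% → 207.84
Step 3: Verify: sum of allocations ≈ 1000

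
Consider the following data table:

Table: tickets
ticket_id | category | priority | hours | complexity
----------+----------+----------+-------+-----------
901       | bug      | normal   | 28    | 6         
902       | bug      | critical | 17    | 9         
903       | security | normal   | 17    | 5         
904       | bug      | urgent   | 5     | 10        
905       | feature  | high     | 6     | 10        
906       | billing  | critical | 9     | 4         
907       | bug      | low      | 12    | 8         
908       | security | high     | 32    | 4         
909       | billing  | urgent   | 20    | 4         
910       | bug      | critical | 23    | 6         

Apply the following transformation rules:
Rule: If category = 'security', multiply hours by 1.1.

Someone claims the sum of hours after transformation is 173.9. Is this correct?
Yes, the result is correct.

Step 1: Calculate the correct sum after transformation
Step 2: Apply multiplier 1.1 to records where category = 'security'
Step 3: Correct result = 173.9
Step 4: Claimed result = 173.9
Step 5: 173.9 = 173.9 ✓
Conclusion: The claimed result is correct.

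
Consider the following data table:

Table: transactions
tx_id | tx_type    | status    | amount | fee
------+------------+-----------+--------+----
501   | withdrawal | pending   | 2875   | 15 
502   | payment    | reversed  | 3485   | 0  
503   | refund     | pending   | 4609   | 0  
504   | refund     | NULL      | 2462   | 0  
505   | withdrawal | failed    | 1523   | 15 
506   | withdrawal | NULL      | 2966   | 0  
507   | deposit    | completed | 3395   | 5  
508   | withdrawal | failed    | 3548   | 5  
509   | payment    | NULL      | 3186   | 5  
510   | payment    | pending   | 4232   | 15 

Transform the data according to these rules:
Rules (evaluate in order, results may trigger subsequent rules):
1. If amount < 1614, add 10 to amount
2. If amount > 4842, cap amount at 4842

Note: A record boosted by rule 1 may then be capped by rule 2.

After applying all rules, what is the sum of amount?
32291

Step 1: Apply rule 1 to records with amount < 1614
  - 1 records get bonus of 10
  - Of these, 0 records then exceed 4842 and get capped
Step 2: Apply rule 2 to records with amount > 4842
  - 0 records (original) are capped
Step 3: Calculate final sum = 32291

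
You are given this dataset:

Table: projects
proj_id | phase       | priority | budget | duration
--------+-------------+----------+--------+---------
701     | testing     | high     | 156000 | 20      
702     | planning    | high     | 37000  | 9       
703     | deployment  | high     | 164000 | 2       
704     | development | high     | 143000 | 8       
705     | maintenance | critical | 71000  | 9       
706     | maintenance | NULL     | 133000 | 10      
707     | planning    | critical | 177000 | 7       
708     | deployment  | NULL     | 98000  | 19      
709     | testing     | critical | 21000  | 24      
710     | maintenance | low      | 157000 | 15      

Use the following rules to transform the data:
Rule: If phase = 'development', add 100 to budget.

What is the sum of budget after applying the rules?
1157100

Step 1: Count records where phase = 'development': 1
Step 2: Total bonus added: 1 × 100 = 100
Step 3: Original sum of budget: 1157000
Step 4: Final sum = 1157000 + 100 = 1157100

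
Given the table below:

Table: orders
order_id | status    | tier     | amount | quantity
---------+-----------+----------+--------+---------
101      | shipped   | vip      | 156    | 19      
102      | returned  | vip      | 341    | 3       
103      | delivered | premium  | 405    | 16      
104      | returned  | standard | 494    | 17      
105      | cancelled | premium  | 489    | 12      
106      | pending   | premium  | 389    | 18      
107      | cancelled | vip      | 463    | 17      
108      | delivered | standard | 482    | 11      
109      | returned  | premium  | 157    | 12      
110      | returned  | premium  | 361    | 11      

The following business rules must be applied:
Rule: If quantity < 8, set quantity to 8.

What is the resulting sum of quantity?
141

Step 1: 1 records have quantity < 8
Step 2: These records originally summed to 3
Step 3: After setting to minimum: 1 × 8 = 8
Step 4: Unaffected records sum: 133
Step 5: Final sum = 8 + 133 = 141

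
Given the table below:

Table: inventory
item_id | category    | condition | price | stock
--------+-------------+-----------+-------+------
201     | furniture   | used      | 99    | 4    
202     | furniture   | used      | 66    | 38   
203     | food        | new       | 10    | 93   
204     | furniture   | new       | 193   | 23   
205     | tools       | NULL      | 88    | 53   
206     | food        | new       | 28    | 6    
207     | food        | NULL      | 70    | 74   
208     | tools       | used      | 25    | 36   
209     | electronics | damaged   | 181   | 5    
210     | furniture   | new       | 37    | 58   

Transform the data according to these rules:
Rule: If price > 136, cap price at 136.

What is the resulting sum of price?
695

Step 1: 2 records have price > 136
Step 2: These records originally summed to 374
Step 3: After capping: 2 × 136 = 272
Step 4: Unaffected records sum: 423
Step 5: Final sum = 272 + 423 = 695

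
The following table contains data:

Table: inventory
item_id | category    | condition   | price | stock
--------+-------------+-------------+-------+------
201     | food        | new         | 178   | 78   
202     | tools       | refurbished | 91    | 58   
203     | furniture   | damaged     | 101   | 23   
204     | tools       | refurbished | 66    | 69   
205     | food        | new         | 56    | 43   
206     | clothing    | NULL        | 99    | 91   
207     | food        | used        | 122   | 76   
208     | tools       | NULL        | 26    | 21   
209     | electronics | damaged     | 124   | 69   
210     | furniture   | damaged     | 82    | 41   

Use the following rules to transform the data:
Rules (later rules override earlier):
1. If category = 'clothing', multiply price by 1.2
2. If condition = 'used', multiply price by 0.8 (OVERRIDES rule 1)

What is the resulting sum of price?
940.4

Step 1: Rule 2 takes priority for records with condition = 'used'
  - 1 records: 122 × 0.8 = 97.6
Step 2: Rule 1 applies to remaining records with category = 'clothing'
  - 1 records: 99 × 1.2 = 118.8
Step 3: Other records unchanged: 724
Step 4: Final sum = 97.6 + 118.8 + 724 = 940.4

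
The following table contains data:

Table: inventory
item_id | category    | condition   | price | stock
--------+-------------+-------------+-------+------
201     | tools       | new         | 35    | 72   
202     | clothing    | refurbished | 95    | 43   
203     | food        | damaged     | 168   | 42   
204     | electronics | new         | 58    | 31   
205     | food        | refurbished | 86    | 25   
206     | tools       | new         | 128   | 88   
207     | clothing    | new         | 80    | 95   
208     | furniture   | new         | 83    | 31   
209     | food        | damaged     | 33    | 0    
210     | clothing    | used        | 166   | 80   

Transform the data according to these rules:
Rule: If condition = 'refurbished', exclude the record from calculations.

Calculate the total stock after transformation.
439

Step 1: Identify records where condition = 'refurbished'
Step 2: The excluded records sum to 68
Step 3: Original total stock = 507
Step 4: Remaining total = 507 - 68 = 439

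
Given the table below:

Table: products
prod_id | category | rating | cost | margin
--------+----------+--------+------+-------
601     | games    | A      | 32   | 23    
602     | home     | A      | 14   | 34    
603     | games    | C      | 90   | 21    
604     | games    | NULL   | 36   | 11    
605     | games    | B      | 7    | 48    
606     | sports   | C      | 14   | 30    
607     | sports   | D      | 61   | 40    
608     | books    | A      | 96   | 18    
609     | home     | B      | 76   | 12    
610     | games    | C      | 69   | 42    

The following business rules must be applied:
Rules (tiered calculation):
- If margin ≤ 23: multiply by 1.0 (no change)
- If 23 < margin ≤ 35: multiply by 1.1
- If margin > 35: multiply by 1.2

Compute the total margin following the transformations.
311.4

Step 1: Tier 1 (margin ≤ 23): 5 records, sum = 85 × 1.0 = 85.0
Step 2: Tier 2 (23 < margin ≤ 35): 2 records, sum = 64 × 1.1 = 70.4
Step 3: Tier 3 (margin > 35): 3 records, sum = 130 × 1.2 = 156.0
Step 4: Final sum = 85.0 + 70.4 + 156.0 = 311.4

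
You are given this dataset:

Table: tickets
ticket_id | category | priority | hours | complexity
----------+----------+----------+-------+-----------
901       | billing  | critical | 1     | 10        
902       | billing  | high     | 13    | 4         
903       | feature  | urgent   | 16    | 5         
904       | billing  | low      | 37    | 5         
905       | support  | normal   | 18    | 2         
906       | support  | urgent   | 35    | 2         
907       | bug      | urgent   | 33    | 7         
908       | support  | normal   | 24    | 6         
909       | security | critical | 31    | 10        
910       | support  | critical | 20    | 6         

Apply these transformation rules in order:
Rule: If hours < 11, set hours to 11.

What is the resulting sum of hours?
238

Step 1: 1 records have hours < 11
Step 2: These records originally summed to 1
Step 3: After setting to minimum: 1 × 11 = 11
Step 4: Unaffected records sum: 227
Step 5: Final sum = 11 + 227 = 238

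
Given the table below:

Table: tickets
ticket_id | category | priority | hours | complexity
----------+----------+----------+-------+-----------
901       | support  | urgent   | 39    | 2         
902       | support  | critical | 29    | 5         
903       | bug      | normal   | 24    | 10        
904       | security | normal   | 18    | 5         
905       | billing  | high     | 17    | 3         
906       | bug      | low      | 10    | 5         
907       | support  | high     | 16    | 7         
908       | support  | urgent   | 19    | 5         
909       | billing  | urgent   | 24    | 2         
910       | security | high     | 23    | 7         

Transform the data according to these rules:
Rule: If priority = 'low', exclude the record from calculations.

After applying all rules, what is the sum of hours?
209

Step 1: Identify records where priority = 'low'
Step 2: The excluded records sum to 10
Step 3: Original total hours = 219
Step 4: Remaining total = 219 - 10 = 209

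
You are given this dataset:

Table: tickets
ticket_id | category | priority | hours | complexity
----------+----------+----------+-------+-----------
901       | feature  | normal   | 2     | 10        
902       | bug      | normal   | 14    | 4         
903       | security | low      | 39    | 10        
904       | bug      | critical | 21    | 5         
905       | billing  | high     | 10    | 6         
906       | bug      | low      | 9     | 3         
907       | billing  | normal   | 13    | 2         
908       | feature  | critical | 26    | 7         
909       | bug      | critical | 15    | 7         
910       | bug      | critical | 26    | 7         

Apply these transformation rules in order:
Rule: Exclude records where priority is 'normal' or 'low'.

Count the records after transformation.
5

Step 1: Count records to exclude
  - 3 (normal) + 2 (low) = 5 records
Step 2: Total records: 10
Step 3: Remaining = 10 - 5 = 5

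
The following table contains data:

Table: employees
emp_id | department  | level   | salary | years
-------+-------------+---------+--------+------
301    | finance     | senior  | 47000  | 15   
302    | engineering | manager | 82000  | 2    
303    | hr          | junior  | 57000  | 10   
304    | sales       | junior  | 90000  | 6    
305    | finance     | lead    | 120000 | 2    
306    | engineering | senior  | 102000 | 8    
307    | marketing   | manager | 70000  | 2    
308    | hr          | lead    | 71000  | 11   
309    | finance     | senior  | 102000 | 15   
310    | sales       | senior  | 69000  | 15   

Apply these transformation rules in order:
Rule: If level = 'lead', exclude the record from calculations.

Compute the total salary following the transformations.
619000

Step 1: Identify records where level = 'lead'
Step 2: The excluded records sum to 191000
Step 3: Original total salary = 810000
Step 4: Remaining total = 810000 - 191000 = 619000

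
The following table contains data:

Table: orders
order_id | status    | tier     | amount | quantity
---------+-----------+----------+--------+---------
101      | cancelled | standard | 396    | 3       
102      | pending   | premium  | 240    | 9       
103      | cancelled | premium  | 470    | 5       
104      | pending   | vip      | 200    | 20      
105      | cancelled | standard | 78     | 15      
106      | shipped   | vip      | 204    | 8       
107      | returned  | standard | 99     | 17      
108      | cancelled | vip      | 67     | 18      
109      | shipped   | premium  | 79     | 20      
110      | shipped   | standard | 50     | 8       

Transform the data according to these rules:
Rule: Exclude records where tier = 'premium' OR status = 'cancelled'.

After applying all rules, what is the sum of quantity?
53

Step 1: Find records where tier = 'premium' OR status = 'cancelled'
Step 2: 6 records match, summing to 70
Step 3: Original sum: 123
Step 4: Remaining sum = 123 - 70 = 53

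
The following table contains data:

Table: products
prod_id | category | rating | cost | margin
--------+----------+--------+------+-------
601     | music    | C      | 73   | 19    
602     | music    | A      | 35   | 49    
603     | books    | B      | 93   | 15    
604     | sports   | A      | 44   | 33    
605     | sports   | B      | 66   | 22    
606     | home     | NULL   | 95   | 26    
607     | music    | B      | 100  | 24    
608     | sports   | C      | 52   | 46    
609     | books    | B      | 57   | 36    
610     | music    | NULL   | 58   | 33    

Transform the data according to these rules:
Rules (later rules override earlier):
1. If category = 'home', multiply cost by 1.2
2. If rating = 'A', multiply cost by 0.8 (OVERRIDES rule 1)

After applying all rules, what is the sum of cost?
676.2

Step 1: Rule 2 takes priority for records with rating = 'A'
  - 2 records: 79 × 0.8 = 63.2
Step 2: Rule 1 applies to remaining records with category = 'home'
  - 1 records: 95 × 1.2 = 114.0
Step 3: Other records unchanged: 499
Step 4: Final sum = 63.2 + 114.0 + 499 = 676.2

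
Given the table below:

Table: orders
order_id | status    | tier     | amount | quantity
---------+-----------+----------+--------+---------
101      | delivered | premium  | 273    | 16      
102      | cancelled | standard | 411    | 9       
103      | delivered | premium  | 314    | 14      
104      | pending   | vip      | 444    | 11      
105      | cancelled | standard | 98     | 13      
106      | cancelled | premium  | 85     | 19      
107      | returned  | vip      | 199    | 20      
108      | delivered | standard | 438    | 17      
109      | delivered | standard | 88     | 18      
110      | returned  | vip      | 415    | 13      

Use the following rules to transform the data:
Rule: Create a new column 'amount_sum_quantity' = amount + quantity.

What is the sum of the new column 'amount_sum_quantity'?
2915

Step 1: For each record, compute amount + quantity
Example calculations:
  273 + 16 = 289
  411 + 9 = 420
  314 + 14 = 328
  ...
Step 2: Sum all derived values
Step 3: Total = 2915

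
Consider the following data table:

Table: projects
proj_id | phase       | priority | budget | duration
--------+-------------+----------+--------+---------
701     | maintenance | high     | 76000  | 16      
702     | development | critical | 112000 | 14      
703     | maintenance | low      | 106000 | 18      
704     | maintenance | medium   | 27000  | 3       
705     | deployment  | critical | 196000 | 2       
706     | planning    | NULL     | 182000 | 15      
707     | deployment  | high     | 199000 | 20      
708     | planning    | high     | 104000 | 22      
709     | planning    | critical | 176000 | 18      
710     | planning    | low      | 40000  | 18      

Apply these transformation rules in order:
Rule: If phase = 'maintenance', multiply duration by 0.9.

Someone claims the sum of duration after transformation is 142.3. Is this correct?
Yes, the result is correct.

Step 1: Calculate the correct sum after transformation
Step 2: Apply multiplier 0.9 to records where phase = 'maintenance'
Step 3: Correct result = 142.3
Step 4: Claimed result = 142.3
Step 5: 142.3 = 142.3 ✓
Conclusion: The claimed result is correct.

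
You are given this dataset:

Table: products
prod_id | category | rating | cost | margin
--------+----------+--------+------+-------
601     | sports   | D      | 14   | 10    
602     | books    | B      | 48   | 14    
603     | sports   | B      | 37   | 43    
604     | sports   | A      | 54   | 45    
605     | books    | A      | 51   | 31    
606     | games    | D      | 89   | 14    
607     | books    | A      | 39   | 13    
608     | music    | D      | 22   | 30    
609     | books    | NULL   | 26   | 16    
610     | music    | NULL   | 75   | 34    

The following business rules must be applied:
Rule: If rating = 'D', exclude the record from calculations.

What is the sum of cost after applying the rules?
330

Step 1: Identify records where rating = 'D'
Step 2: The excluded records sum to 125
Step 3: Original total cost = 455
Step 4: Remaining total = 455 - 125 = 330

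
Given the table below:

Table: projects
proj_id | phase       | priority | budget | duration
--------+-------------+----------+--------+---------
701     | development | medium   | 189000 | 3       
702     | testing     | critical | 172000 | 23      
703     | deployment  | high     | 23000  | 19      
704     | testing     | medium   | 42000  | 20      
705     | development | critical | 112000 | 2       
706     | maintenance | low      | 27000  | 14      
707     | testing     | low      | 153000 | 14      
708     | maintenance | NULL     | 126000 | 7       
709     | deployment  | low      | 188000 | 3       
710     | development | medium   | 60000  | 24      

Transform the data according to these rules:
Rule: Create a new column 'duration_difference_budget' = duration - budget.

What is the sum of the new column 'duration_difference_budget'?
-1091871

Step 1: For each record, compute duration - budget
Example calculations:
  3 - 189000 = -188997
  23 - 172000 = -171977
  19 - 23000 = -22981
  ...
Step 2: Sum all derived values
Step 3: Total = -1091871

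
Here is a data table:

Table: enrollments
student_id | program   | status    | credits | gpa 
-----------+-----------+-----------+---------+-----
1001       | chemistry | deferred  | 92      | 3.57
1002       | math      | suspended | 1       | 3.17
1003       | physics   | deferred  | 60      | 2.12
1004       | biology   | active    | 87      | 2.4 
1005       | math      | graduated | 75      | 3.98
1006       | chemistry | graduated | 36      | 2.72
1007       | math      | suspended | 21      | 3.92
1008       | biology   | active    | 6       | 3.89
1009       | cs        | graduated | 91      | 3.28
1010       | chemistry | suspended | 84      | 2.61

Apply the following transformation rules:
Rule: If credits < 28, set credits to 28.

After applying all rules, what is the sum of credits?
609

Step 1: 3 records have credits < 28
Step 2: These records originally summed to 28
Step 3: After setting to minimum: 3 × 28 = 84
Step 4: Unaffected records sum: 525
Step 5: Final sum = 84 + 525 = 609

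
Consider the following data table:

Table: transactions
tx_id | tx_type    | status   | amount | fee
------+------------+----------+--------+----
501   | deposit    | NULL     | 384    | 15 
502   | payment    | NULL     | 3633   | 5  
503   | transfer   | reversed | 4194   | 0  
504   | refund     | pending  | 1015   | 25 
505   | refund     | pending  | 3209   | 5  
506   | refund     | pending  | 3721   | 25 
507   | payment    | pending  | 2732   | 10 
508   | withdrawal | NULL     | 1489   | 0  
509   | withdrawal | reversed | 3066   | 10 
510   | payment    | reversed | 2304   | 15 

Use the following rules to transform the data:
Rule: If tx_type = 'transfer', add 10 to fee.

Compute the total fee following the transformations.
120

Step 1: Count records where tx_type = 'transfer': 1
Step 2: Total bonus added: 1 × 10 = 10
Step 3: Original sum of fee: 110
Step 4: Final sum = 110 + 10 = 120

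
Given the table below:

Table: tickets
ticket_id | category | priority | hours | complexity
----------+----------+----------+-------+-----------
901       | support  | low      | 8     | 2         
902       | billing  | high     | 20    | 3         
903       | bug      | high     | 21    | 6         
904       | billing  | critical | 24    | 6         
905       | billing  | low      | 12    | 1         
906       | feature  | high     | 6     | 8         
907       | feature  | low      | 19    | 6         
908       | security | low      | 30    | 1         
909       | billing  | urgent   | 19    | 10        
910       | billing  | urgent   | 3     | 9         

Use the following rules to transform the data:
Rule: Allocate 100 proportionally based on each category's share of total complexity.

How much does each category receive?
billing: 55.77, bug: 11.54, feature: 26.92, security: 1.92, support: 3.85

Step 1: Calculate total complexity = 52
Step 2: Calculate each category's proportion:
  billing: 29/52 = 55.77% → 55.77
  bug: 6/52 = 11.54% → 11.54
  feature: 14/52 = 26.92% → 26.92
  security: 1/52 = 1.92% → 1.92
  support: 2/52 = 3.85% → 3.85
Step 3: Verify: sum of allocations ≈ 100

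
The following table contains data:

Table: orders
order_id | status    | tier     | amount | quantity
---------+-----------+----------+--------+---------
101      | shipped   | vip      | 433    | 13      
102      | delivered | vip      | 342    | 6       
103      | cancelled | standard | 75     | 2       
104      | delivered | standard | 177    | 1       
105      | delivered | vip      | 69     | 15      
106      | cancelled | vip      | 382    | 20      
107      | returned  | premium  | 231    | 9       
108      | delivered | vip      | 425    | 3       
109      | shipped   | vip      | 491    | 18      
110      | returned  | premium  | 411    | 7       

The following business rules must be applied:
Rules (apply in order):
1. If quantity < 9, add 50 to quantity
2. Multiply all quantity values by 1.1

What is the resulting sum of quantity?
378.4

Step 1: Apply Rule 1 - Add 50 to records with quantity < 9
  - 5 records affected: 19 + (5 × 50) = 269
  - Unaffected records: 75
  - Sum after Rule 1: 344
Step 2: Apply Rule 2 - Multiply all by 1.1
  - 344 × 1.1 = 378.4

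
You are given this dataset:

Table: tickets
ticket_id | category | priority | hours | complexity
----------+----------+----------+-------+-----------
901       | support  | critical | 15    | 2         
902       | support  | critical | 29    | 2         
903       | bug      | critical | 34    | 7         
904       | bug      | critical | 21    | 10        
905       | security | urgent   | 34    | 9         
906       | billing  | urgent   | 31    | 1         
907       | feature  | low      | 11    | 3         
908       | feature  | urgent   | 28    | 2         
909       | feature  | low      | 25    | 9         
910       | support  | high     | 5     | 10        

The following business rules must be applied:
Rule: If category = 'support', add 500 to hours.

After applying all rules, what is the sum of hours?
1733

Step 1: Count records where category = 'support': 3
Step 2: Total bonus added: 3 × 500 = 1500
Step 3: Original sum of hours: 233
Step 4: Final sum = 233 + 1500 = 1733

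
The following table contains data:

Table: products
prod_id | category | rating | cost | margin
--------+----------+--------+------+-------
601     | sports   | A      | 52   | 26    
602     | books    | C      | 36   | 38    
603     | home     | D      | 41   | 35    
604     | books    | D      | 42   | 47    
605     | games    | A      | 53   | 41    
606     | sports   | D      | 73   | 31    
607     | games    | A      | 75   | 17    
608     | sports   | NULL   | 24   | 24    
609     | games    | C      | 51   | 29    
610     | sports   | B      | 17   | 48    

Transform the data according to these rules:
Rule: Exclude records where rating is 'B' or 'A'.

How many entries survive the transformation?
6

Step 1: Count records to exclude
  - 1 (B) + 3 (A) = 4 records
Step 2: Total records: 10
Step 3: Remaining = 10 - 4 = 6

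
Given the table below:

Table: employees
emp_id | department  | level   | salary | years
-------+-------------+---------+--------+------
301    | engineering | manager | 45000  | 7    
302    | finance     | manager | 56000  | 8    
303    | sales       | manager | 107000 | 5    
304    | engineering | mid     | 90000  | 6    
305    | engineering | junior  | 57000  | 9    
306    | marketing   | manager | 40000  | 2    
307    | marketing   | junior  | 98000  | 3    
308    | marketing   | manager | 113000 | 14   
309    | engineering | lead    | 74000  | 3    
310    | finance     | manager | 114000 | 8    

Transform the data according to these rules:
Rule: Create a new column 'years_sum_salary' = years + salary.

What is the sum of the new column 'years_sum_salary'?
794065

Step 1: For each record, compute years + salary
Example calculations:
  7 + 45000 = 45007
  8 + 56000 = 56008
  5 + 107000 = 107005
  ...
Step 2: Sum all derived values
Step 3: Total = 794065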